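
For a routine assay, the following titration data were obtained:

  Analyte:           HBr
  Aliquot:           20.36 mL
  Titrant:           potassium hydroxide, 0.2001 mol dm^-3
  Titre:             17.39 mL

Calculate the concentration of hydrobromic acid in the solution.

0.1709 mol/L

HBr + KOH → KBr + H2O
n(KOH) = 0.01739 L × 0.2001 mol/L = 3.480 × 10^-3 mol
n(HBr) = 3.480 × 10^-3 mol (1:1 mole ratio)
[HBr] = 3.480 × 10^-3 mol / 0.02036 L = 0.1709 mol/L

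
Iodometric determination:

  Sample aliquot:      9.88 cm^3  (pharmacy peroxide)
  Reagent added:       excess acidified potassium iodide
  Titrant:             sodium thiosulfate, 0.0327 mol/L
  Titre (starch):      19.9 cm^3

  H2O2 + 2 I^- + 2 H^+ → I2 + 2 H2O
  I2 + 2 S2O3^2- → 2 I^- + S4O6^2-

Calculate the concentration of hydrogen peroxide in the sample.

0.0329 mol/L

n(S2O3^2-) = 0.0199 × 0.0327 = 6.51 × 10^-4 mol
n(I2) = n(S2O3^2-)/2 = 3.25 × 10^-4 mol
n(H2O2) in the aliquot = 3.25 × 10^-4 mol (1:1 ratio)
[H2O2] = 3.25 × 10^-4 / 0.00988 = 0.0329 mol/L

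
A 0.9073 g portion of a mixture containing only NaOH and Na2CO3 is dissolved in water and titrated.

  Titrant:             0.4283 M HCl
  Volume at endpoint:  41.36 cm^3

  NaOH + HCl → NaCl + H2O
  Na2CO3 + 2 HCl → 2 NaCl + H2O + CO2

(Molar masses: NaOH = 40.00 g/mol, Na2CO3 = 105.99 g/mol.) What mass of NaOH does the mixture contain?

n(HCl) = 0.04136 × 0.4283 = 0.01771 mol
Let x = n(NaOH), y = n(Na2CO3).
Titrant: 1x + 2y = 0.01771;  mass: 40.00x + 105.99y = 0.9073
Solving, x = 2.422 × 10^-3 mol, y = 7.646 × 10^-3 mol
mass of NaOH = 2.422 × 10^-3 × 40.00 = 0.09690 g

0.09690 g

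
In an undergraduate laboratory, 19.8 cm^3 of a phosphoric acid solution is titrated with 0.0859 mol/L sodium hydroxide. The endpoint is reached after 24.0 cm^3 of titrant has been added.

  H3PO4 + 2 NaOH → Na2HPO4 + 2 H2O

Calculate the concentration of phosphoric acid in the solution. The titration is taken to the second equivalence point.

n(NaOH) = 0.0240 L × 0.0859 mol/L = 2.06 × 10^-3 mol
From the 1:2 mole ratio, n(H3PO4) = 1/2 × 2.06 × 10^-3 = 1.03 × 10^-3 mol
[H3PO4] = 1.03 × 10^-3 mol / 0.0198 L = 0.0521 mol/L

0.0521 mol/L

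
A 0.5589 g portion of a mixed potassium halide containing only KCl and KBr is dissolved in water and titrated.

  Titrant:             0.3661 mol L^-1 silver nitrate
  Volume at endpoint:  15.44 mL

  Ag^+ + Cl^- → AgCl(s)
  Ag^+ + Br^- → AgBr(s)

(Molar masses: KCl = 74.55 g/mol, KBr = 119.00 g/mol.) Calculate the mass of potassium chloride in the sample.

n(AgNO3) = 0.01544 × 0.3661 = 5.653 × 10^-3 mol
Let x = n(KCl), y = n(KBr).
Titrant: 1x + 1y = 5.653 × 10^-3;  mass: 74.55x + 119.00y = 0.5589
Solving, x = 2.559 × 10^-3 mol, y = 3.093 × 10^-3 mol
mass of KCl = 2.559 × 10^-3 × 74.55 = 0.1908 g

0.1908 g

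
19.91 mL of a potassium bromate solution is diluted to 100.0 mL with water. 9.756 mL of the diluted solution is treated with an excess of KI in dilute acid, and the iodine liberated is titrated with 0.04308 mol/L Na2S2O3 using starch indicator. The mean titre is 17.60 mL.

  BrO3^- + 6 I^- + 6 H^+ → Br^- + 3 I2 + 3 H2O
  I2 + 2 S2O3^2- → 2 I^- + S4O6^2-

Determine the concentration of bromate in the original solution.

n(S2O3^2-) = 0.01760 × 0.04308 = 7.582 × 10^-4 mol
n(I2) = n(S2O3^2-)/2 = 3.791 × 10^-4 mol
From the 1:3 ratio, n(BrO3^-) in the aliquot = 1/3 × 3.791 × 10^-4 = 1.264 × 10^-4 mol
[BrO3^-]_dilute = 1.264 × 10^-4 / 0.009756 = 0.01295 mol/L
[BrO3^-]_original = 0.01295 × 100.0/19.91 = 0.06506 mol/L

0.06506 mol/L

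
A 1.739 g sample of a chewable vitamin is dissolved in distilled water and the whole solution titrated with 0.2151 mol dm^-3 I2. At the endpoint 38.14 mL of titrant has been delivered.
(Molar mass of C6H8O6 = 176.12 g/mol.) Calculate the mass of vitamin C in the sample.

C6H8O6 + I2 → C6H6O6 + 2 HI
n(I2) = 0.03814 L × 0.2151 mol/L = 8.204 × 10^-3 mol
n(C6H8O6) = 8.204 × 10^-3 mol (1:1 ratio)
mass of C6H8O6 = 8.204 × 10^-3 × 176.12 g/mol = 1.445 g

1.445 g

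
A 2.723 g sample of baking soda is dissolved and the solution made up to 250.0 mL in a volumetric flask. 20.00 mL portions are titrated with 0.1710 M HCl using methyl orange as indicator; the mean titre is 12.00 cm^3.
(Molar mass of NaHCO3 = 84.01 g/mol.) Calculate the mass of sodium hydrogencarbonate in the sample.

NaHCO3 + HCl → NaCl + H2O + CO2
n(HCl) per titration = 0.01200 × 0.1710 = 2.052 × 10^-3 mol
n(NaHCO3) in each aliquot = 2.052 × 10^-3 mol (1:1 ratio)
n(NaHCO3) in the whole flask = 2.052 × 10^-3 × 250.0/20.00 = 0.02565 mol
mass of NaHCO3 = 0.02565 × 84.01 = 2.155 g

2.155 g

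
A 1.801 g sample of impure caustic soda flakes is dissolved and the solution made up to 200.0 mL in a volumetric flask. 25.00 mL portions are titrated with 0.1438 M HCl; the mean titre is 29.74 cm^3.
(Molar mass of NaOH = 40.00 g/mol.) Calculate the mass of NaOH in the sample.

1.369 g

NaOH + HCl → NaCl + H2O
n(HCl) per titration = 0.02974 × 0.1438 = 4.277 × 10^-3 mol
n(NaOH) in each aliquot = 4.277 × 10^-3 mol (1:1 ratio)
n(NaOH) in the whole flask = 4.277 × 10^-3 × 200.0/25.00 = 0.03421 mol
mass of NaOH = 0.03421 × 40.00 = 1.369 g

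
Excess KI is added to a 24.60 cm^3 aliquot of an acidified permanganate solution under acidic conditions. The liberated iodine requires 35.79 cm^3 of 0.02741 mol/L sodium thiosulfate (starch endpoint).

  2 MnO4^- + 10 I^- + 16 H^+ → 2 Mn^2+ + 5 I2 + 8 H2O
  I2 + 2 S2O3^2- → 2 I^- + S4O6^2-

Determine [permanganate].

0.007976 mol/L

n(S2O3^2-) = 0.03579 × 0.02741 = 9.810 × 10^-4 mol
n(I2) = n(S2O3^2-)/2 = 4.905 × 10^-4 mol
From the 2:5 ratio, n(MnO4^-) in the aliquot = 2/5 × 4.905 × 10^-4 = 1.962 × 10^-4 mol
[MnO4^-] = 1.962 × 10^-4 / 0.02460 = 0.007976 mol/L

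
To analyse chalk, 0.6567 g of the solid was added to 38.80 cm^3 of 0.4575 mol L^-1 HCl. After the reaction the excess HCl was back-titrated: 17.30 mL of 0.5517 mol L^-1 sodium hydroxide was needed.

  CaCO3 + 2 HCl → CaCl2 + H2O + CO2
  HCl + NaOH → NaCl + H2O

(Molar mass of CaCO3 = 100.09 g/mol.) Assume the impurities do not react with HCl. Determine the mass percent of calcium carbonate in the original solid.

62.54 %

n(HCl) added = 0.03880 × 0.4575 = 0.01775 mol
n(NaOH) used in back-titration = 0.01730 × 0.5517 = 9.544 × 10^-3 mol
n(HCl) left over = 9.544 × 10^-3 mol (1:1 ratio)
n(HCl) consumed by analyte = 0.01775 − 9.544 × 10^-3 = 8.207 × 10^-3 mol
From the 1:2 ratio, n(CaCO3) = 1/2 × 8.207 × 10^-3 = 4.103 × 10^-3 mol
mass of CaCO3 = 4.103 × 10^-3 × 100.09 = 0.4107 g
% CaCO3 = 0.4107 / 0.6567 × 100 = 62.54 %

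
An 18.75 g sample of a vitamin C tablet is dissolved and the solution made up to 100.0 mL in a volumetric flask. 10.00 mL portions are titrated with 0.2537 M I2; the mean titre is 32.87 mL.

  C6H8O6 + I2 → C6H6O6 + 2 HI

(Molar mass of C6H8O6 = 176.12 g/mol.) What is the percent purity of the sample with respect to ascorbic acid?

78.33 %

n(I2) per titration = 0.03287 × 0.2537 = 8.339 × 10^-3 mol
n(C6H8O6) in each aliquot = 8.339 × 10^-3 mol (1:1 ratio)
n(C6H8O6) in the whole flask = 8.339 × 10^-3 × 100.0/10.00 = 0.08339 mol
mass of C6H8O6 = 0.08339 × 176.12 = 14.69 g
% C6H8O6 = 14.69 / 18.75 × 100 = 78.33 %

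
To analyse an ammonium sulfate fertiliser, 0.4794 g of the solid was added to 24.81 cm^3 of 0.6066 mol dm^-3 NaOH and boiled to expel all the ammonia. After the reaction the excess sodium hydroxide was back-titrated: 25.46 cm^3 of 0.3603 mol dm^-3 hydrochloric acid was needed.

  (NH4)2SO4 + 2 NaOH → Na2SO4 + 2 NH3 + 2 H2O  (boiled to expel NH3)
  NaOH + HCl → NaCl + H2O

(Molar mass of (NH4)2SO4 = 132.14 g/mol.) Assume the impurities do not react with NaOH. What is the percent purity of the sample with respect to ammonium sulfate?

n(NaOH) added = 0.02481 × 0.6066 = 0.01505 mol
n(HCl) used in back-titration = 0.02546 × 0.3603 = 9.173 × 10^-3 mol
n(NaOH) left over = 9.173 × 10^-3 mol (1:1 ratio)
n(NaOH) consumed by analyte = 0.01505 − 9.173 × 10^-3 = 5.877 × 10^-3 mol
From the 1:2 ratio, n((NH4)2SO4) = 1/2 × 5.877 × 10^-3 = 2.938 × 10^-3 mol
mass of (NH4)2SO4 = 2.938 × 10^-3 × 132.14 = 0.3883 g
% (NH4)2SO4 = 0.3883 / 0.4794 × 100 = 80.99 %

80.99 %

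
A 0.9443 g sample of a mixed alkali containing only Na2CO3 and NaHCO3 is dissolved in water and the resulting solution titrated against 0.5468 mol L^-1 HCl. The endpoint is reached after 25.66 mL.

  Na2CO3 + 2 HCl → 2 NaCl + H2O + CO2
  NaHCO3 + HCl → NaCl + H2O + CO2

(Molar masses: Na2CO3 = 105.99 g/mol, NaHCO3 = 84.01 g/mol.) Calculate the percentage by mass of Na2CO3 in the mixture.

n(HCl) = 0.02566 × 0.5468 = 0.01403 mol
Let x = n(Na2CO3), y = n(NaHCO3).
Titrant: 2x + 1y = 0.01403;  mass: 105.99x + 84.01y = 0.9443
Solving, x = 3.779 × 10^-3 mol, y = 6.472 × 10^-3 mol
mass of Na2CO3 = 3.779 × 10^-3 × 105.99 = 0.4006 g
% Na2CO3 = 0.4006 / 0.9443 × 100 = 42.42 %

42.42 %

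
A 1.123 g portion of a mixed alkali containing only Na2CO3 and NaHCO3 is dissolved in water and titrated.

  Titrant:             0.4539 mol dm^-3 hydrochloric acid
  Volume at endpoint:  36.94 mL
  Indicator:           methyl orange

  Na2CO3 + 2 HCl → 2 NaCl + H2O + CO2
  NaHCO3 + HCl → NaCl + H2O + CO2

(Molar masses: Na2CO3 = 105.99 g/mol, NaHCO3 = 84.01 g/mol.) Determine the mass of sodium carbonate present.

n(HCl) = 0.03694 × 0.4539 = 0.01677 mol
Let x = n(Na2CO3), y = n(NaHCO3).
Titrant: 2x + 1y = 0.01677;  mass: 105.99x + 84.01y = 1.123
Solving, x = 4.604 × 10^-3 mol, y = 7.559 × 10^-3 mol
mass of Na2CO3 = 4.604 × 10^-3 × 105.99 = 0.4880 g

0.4880 g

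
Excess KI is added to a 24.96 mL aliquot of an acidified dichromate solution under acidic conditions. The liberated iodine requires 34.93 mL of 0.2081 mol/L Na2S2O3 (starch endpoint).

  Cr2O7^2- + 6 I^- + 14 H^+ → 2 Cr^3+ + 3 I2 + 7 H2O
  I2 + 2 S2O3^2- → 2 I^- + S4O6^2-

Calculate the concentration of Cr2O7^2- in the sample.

n(S2O3^2-) = 0.03493 × 0.2081 = 7.269 × 10^-3 mol
n(I2) = n(S2O3^2-)/2 = 3.634 × 10^-3 mol
From the 1:3 ratio, n(Cr2O7^2-) in the aliquot = 1/3 × 3.634 × 10^-3 = 1.211 × 10^-3 mol
[Cr2O7^2-] = 1.211 × 10^-3 / 0.02496 = 0.04854 mol/L

0.04854 mol/L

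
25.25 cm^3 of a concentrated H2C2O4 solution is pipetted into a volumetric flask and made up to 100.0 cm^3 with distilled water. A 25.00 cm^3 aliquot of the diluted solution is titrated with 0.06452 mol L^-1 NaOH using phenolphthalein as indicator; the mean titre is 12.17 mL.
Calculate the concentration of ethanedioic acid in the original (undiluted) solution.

0.06219 mol/L

H2C2O4 + 2 NaOH → Na2C2O4 + 2 H2O
n(NaOH) = 0.01217 × 0.06452 = 7.852 × 10^-4 mol
From the 1:2 ratio, n(H2C2O4) in the aliquot = 1/2 × 7.852 × 10^-4 = 3.926 × 10^-4 mol
[H2C2O4]_dilute = 3.926 × 10^-4 / 0.02500 = 0.01570 mol/L
Dilution factor = 100.0 / 25.25 = 3.960
[H2C2O4]_stock = 0.01570 × 3.960 = 0.06219 mol/L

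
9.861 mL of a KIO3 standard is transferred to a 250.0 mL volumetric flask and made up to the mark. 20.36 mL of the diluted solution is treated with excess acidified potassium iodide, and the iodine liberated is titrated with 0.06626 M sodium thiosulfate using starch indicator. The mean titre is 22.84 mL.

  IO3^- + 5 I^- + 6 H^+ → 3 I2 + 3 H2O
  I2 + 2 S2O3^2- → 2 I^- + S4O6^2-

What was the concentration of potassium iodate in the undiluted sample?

0.3141 M

n(S2O3^2-) = 0.02284 × 0.06626 = 1.513 × 10^-3 mol
n(I2) = n(S2O3^2-)/2 = 7.567 × 10^-4 mol
From the 1:3 ratio, n(IO3^-) in the aliquot = 1/3 × 7.567 × 10^-4 = 2.522 × 10^-4 mol
[IO3^-]_dilute = 2.522 × 10^-4 / 0.02036 = 0.01239 mol/L
[IO3^-]_original = 0.01239 × 250.0/9.861 = 0.3141 mol/L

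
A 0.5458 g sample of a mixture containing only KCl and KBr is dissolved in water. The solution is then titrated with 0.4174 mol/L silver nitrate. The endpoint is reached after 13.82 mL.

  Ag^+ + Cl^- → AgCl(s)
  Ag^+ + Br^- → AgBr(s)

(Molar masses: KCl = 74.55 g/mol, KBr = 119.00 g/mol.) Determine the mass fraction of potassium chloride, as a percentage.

43.22 %

n(AgNO3) = 0.01382 × 0.4174 = 5.768 × 10^-3 mol
Let x = n(KCl), y = n(KBr).
Titrant: 1x + 1y = 5.768 × 10^-3;  mass: 74.55x + 119.00y = 0.5458
Solving, x = 3.164 × 10^-3 mol, y = 2.604 × 10^-3 mol
mass of KCl = 3.164 × 10^-3 × 74.55 = 0.2359 g
% KCl = 0.2359 / 0.5458 × 100 = 43.22 %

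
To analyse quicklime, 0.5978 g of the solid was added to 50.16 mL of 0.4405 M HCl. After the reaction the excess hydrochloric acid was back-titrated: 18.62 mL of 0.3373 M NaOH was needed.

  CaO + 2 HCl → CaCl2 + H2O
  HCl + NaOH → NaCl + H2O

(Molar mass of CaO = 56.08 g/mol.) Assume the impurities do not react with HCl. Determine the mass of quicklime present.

0.4435 g

n(HCl) added = 0.05016 × 0.4405 = 0.02210 mol
n(NaOH) used in back-titration = 0.01862 × 0.3373 = 6.281 × 10^-3 mol
n(HCl) left over = 6.281 × 10^-3 mol (1:1 ratio)
n(HCl) consumed by analyte = 0.02210 − 6.281 × 10^-3 = 0.01581 mol
From the 1:2 ratio, n(CaO) = 1/2 × 0.01581 = 7.907 × 10^-3 mol
mass of CaO = 7.907 × 10^-3 × 56.08 = 0.4435 g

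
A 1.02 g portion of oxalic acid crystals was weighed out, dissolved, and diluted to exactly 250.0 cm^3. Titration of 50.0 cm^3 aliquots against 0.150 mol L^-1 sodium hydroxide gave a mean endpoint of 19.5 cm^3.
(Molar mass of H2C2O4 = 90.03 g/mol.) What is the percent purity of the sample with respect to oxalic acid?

64.5 %

H2C2O4 + 2 NaOH → Na2C2O4 + 2 H2O
n(NaOH) per titration = 0.0195 × 0.150 = 2.92 × 10^-3 mol
From the 1:2 ratio, n(H2C2O4) in each aliquot = 1/2 × 2.92 × 10^-3 = 1.46 × 10^-3 mol
n(H2C2O4) in the whole flask = 1.46 × 10^-3 × 250.0/50.0 = 7.31 × 10^-3 mol
mass of H2C2O4 = 7.31 × 10^-3 × 90.03 = 0.658 g
% H2C2O4 = 0.658 / 1.02 × 100 = 64.5 %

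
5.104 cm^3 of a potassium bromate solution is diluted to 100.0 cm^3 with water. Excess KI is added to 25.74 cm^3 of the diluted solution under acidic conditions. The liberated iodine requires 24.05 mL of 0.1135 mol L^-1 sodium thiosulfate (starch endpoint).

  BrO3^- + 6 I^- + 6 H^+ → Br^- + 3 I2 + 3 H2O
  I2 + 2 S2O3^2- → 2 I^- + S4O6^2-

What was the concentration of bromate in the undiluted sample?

0.3463 mol/L

n(S2O3^2-) = 0.02405 × 0.1135 = 2.730 × 10^-3 mol
n(I2) = n(S2O3^2-)/2 = 1.365 × 10^-3 mol
From the 1:3 ratio, n(BrO3^-) in the aliquot = 1/3 × 1.365 × 10^-3 = 4.549 × 10^-4 mol
[BrO3^-]_dilute = 4.549 × 10^-4 / 0.02574 = 0.01767 mol/L
[BrO3^-]_original = 0.01767 × 100.0/5.104 = 0.3463 mol/L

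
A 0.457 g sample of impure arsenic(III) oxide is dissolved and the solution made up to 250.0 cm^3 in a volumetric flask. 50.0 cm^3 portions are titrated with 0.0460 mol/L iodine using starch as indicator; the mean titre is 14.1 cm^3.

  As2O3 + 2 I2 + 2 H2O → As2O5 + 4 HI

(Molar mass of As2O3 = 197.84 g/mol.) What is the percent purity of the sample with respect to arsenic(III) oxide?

70.2 %

n(I2) per titration = 0.0141 × 0.0460 = 6.49 × 10^-4 mol
From the 1:2 ratio, n(As2O3) in each aliquot = 1/2 × 6.49 × 10^-4 = 3.24 × 10^-4 mol
n(As2O3) in the whole flask = 3.24 × 10^-4 × 250.0/50.0 = 1.62 × 10^-3 mol
mass of As2O3 = 1.62 × 10^-3 × 197.84 = 0.321 g
% As2O3 = 0.321 / 0.457 × 100 = 70.2 %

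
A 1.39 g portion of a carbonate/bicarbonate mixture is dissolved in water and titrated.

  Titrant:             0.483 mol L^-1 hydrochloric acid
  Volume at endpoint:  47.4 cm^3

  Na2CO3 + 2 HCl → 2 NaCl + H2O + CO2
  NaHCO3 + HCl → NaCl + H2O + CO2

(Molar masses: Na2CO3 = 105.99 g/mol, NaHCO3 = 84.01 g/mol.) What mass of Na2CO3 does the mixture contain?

n(HCl) = 0.0474 × 0.483 = 0.0229 mol
Let x = n(Na2CO3), y = n(NaHCO3).
Titrant: 2x + 1y = 0.0229;  mass: 105.99x + 84.01y = 1.39
Solving, x = 8.60 × 10^-3 mol, y = 5.70 × 10^-3 mol
mass of Na2CO3 = 8.60 × 10^-3 × 105.99 = 0.911 g

0.911 g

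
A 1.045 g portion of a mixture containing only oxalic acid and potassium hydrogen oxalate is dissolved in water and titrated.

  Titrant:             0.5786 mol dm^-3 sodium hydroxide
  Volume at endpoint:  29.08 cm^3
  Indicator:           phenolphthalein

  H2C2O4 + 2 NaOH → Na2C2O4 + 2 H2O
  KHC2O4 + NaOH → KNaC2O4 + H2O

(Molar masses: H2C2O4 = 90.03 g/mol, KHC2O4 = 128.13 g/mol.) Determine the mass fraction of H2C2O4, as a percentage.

n(NaOH) = 0.02908 × 0.5786 = 0.01683 mol
Let x = n(H2C2O4), y = n(KHC2O4).
Titrant: 2x + 1y = 0.01683;  mass: 90.03x + 128.13y = 1.045
Solving, x = 6.683 × 10^-3 mol, y = 3.460 × 10^-3 mol
mass of H2C2O4 = 6.683 × 10^-3 × 90.03 = 0.6016 g
% H2C2O4 = 0.6016 / 1.045 × 100 = 57.57 %

57.57 %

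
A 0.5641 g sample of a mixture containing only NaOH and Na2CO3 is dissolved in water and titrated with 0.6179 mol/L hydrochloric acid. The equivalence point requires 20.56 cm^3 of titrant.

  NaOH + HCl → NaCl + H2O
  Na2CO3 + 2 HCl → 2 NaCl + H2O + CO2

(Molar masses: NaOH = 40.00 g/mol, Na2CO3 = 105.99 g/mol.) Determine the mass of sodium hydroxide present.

0.3360 g

n(HCl) = 0.02056 × 0.6179 = 0.01270 mol
Let x = n(NaOH), y = n(Na2CO3).
Titrant: 1x + 2y = 0.01270;  mass: 40.00x + 105.99y = 0.5641
Solving, x = 8.399 × 10^-3 mol, y = 2.152 × 10^-3 mol
mass of NaOH = 8.399 × 10^-3 × 40.00 = 0.3360 g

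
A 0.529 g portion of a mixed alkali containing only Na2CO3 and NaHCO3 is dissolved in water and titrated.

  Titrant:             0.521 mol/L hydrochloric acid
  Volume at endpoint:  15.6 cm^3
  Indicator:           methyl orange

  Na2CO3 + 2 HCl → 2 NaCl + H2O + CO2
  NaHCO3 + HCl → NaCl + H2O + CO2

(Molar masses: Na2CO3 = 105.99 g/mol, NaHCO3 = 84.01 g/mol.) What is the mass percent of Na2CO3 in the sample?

49.7 %

n(HCl) = 0.0156 × 0.521 = 8.13 × 10^-3 mol
Let x = n(Na2CO3), y = n(NaHCO3).
Titrant: 2x + 1y = 8.13 × 10^-3;  mass: 105.99x + 84.01y = 0.529
Solving, x = 2.48 × 10^-3 mol, y = 3.17 × 10^-3 mol
mass of Na2CO3 = 2.48 × 10^-3 × 105.99 = 0.263 g
% Na2CO3 = 0.263 / 0.529 × 100 = 49.7 %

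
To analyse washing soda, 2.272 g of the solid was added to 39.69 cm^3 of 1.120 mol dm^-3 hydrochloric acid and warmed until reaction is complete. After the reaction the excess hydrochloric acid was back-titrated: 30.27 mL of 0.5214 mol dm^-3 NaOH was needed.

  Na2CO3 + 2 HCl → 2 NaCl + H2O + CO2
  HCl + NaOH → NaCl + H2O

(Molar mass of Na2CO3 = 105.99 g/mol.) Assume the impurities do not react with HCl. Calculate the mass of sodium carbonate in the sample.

1.519 g

n(HCl) added = 0.03969 × 1.120 = 0.04445 mol
n(NaOH) used in back-titration = 0.03027 × 0.5214 = 0.01578 mol
n(HCl) left over = 0.01578 mol (1:1 ratio)
n(HCl) consumed by analyte = 0.04445 − 0.01578 = 0.02867 mol
From the 1:2 ratio, n(Na2CO3) = 1/2 × 0.02867 = 0.01434 mol
mass of Na2CO3 = 0.01434 × 105.99 = 1.519 g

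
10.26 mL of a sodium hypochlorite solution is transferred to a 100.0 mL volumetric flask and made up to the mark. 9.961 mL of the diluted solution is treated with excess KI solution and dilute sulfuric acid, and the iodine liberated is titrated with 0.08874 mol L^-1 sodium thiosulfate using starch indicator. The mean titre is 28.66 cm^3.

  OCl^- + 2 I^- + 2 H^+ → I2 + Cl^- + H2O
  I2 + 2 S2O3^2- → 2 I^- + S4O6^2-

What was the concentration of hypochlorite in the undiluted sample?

n(S2O3^2-) = 0.02866 × 0.08874 = 2.543 × 10^-3 mol
n(I2) = n(S2O3^2-)/2 = 1.272 × 10^-3 mol
n(OCl^-) in the aliquot = 1.272 × 10^-3 mol (1:1 ratio)
[OCl^-]_dilute = 1.272 × 10^-3 / 0.009961 = 0.1277 mol/L
[OCl^-]_original = 0.1277 × 100.0/10.26 = 1.244 mol/L

1.244 mol/L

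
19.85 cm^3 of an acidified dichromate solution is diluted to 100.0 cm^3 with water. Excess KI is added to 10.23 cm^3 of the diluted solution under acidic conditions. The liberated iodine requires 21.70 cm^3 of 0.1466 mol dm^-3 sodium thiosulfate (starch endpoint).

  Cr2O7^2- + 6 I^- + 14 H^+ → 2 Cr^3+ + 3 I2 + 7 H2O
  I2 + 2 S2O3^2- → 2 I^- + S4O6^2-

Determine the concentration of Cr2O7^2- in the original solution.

0.2611 mol/L

n(S2O3^2-) = 0.02170 × 0.1466 = 3.181 × 10^-3 mol
n(I2) = n(S2O3^2-)/2 = 1.591 × 10^-3 mol
From the 1:3 ratio, n(Cr2O7^2-) in the aliquot = 1/3 × 1.591 × 10^-3 = 5.302 × 10^-4 mol
[Cr2O7^2-]_dilute = 5.302 × 10^-4 / 0.01023 = 0.05183 mol/L
[Cr2O7^2-]_original = 0.05183 × 100.0/19.85 = 0.2611 mol/L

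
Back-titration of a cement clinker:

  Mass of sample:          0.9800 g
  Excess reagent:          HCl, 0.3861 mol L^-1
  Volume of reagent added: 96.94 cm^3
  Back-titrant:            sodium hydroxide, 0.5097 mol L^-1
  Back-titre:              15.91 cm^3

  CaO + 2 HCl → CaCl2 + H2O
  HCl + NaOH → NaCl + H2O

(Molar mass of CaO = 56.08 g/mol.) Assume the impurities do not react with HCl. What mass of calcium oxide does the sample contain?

n(HCl) added = 0.09694 × 0.3861 = 0.03743 mol
n(NaOH) used in back-titration = 0.01591 × 0.5097 = 8.109 × 10^-3 mol
n(HCl) left over = 8.109 × 10^-3 mol (1:1 ratio)
n(HCl) consumed by analyte = 0.03743 − 8.109 × 10^-3 = 0.02932 mol
From the 1:2 ratio, n(CaO) = 1/2 × 0.02932 = 0.01466 mol
mass of CaO = 0.01466 × 56.08 = 0.8221 g

0.8221 g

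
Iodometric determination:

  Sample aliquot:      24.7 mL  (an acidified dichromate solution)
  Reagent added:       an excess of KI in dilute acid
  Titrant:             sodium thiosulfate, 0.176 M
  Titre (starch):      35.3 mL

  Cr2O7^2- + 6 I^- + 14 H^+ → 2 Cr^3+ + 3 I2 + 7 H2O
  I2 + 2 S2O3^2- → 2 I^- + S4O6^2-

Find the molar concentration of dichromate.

n(S2O3^2-) = 0.0353 × 0.176 = 6.21 × 10^-3 mol
n(I2) = n(S2O3^2-)/2 = 3.11 × 10^-3 mol
From the 1:3 ratio, n(Cr2O7^2-) in the aliquot = 1/3 × 3.11 × 10^-3 = 1.04 × 10^-3 mol
[Cr2O7^2-] = 1.04 × 10^-3 / 0.0247 = 0.0419 mol/L

0.0419 M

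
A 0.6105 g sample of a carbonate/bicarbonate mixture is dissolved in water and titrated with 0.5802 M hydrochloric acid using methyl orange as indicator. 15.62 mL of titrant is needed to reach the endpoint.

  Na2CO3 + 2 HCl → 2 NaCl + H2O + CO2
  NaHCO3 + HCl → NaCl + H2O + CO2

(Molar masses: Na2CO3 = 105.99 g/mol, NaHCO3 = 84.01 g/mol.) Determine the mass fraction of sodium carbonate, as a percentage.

n(HCl) = 0.01562 × 0.5802 = 9.063 × 10^-3 mol
Let x = n(Na2CO3), y = n(NaHCO3).
Titrant: 2x + 1y = 9.063 × 10^-3;  mass: 105.99x + 84.01y = 0.6105
Solving, x = 2.432 × 10^-3 mol, y = 4.199 × 10^-3 mol
mass of Na2CO3 = 2.432 × 10^-3 × 105.99 = 0.2578 g
% Na2CO3 = 0.2578 / 0.6105 × 100 = 42.22 %

42.22 %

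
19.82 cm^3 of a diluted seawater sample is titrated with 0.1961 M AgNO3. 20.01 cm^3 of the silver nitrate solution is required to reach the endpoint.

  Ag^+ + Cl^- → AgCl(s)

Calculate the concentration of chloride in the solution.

n(AgNO3) = 0.02001 L × 0.1961 mol/L = 3.924 × 10^-3 mol
n(Cl-) = 3.924 × 10^-3 mol (1:1 mole ratio)
[Cl-] = 3.924 × 10^-3 mol / 0.01982 L = 0.1980 mol/L

0.1980 M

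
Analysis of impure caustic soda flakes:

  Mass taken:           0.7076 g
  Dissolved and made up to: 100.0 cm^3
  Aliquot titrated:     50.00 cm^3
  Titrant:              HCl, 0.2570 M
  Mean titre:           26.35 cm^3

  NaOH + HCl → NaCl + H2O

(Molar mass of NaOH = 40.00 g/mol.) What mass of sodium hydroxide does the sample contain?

n(HCl) per titration = 0.02635 × 0.2570 = 6.772 × 10^-3 mol
n(NaOH) in each aliquot = 6.772 × 10^-3 mol (1:1 ratio)
n(NaOH) in the whole flask = 6.772 × 10^-3 × 100.0/50.00 = 0.01354 mol
mass of NaOH = 0.01354 × 40.00 = 0.5418 g

0.5418 g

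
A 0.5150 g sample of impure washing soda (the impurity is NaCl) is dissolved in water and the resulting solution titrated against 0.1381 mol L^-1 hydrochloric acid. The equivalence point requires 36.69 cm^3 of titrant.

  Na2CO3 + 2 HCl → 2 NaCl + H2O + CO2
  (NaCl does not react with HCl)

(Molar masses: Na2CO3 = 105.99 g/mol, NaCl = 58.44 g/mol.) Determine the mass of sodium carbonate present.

0.2685 g

n(HCl) = 0.03669 × 0.1381 = 5.067 × 10^-3 mol
Let x = n(Na2CO3), y = n(NaCl).
Titrant: 2x = 5.067 × 10^-3;  mass: 105.99x + 58.44y = 0.5150
Solving, x = 2.533 × 10^-3 mol, y = 4.218 × 10^-3 mol
mass of Na2CO3 = 2.533 × 10^-3 × 105.99 = 0.2685 g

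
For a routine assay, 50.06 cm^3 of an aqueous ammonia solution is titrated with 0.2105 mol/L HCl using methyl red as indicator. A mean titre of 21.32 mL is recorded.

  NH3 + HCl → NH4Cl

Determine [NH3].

0.08965 mol/L

n(HCl) = 0.02132 L × 0.2105 mol/L = 4.488 × 10^-3 mol
n(NH3) = 4.488 × 10^-3 mol (1:1 mole ratio)
[NH3] = 4.488 × 10^-3 mol / 0.05006 L = 0.08965 mol/L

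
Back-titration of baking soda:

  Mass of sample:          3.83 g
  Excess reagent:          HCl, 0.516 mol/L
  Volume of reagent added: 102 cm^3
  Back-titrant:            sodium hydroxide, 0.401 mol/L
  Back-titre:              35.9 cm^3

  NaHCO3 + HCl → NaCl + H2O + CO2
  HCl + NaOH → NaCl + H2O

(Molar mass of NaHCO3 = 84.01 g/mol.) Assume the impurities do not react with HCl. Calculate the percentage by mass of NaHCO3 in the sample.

83.9 %

n(HCl) added = 0.102 × 0.516 = 0.0526 mol
n(NaOH) used in back-titration = 0.0359 × 0.401 = 0.0144 mol
n(HCl) left over = 0.0144 mol (1:1 ratio)
n(HCl) consumed by analyte = 0.0526 − 0.0144 = 0.0382 mol
n(NaHCO3) = 0.0382 mol (1:1 ratio)
mass of NaHCO3 = 0.0382 × 84.01 = 3.21 g
% NaHCO3 = 3.21 / 3.83 × 100 = 83.9 %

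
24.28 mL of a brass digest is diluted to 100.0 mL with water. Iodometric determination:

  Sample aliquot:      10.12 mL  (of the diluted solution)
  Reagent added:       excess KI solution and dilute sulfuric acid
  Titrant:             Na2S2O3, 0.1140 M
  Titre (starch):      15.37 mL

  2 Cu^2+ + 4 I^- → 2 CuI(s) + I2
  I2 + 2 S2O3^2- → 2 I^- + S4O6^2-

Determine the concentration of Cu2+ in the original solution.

0.7131 M

n(S2O3^2-) = 0.01537 × 0.1140 = 1.752 × 10^-3 mol
n(I2) = n(S2O3^2-)/2 = 8.761 × 10^-4 mol
From the 2:1 ratio, n(Cu2+) in the aliquot = 2/1 × 8.761 × 10^-4 = 1.752 × 10^-3 mol
[Cu2+]_dilute = 1.752 × 10^-3 / 0.01012 = 0.1731 mol/L
[Cu2+]_original = 0.1731 × 100.0/24.28 = 0.7131 mol/L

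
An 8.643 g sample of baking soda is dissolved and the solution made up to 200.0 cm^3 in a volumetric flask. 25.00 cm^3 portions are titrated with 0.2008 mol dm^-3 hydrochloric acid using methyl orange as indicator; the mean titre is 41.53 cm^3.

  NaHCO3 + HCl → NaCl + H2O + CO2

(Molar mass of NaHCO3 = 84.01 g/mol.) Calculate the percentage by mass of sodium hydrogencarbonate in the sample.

64.85 %

n(HCl) per titration = 0.04153 × 0.2008 = 8.339 × 10^-3 mol
n(NaHCO3) in each aliquot = 8.339 × 10^-3 mol (1:1 ratio)
n(NaHCO3) in the whole flask = 8.339 × 10^-3 × 200.0/25.00 = 0.06671 mol
mass of NaHCO3 = 0.06671 × 84.01 = 5.605 g
% NaHCO3 = 5.605 / 8.643 × 100 = 64.85 %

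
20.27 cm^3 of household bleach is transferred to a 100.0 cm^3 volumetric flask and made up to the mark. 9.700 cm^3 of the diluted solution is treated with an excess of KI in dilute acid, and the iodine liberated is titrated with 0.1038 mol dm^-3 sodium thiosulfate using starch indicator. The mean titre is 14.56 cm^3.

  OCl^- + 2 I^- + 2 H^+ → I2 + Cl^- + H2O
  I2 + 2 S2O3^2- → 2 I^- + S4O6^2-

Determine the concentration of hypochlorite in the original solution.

n(S2O3^2-) = 0.01456 × 0.1038 = 1.511 × 10^-3 mol
n(I2) = n(S2O3^2-)/2 = 7.557 × 10^-4 mol
n(OCl^-) in the aliquot = 7.557 × 10^-4 mol (1:1 ratio)
[OCl^-]_dilute = 7.557 × 10^-4 / 0.009700 = 0.07790 mol/L
[OCl^-]_original = 0.07790 × 100.0/20.27 = 0.3843 mol/L

0.3843 mol/L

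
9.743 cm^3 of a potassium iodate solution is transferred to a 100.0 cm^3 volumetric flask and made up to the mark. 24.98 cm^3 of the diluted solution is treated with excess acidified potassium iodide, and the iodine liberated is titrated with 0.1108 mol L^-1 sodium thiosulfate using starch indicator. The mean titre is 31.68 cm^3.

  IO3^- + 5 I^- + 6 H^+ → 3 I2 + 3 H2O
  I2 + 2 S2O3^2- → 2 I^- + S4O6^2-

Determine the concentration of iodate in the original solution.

n(S2O3^2-) = 0.03168 × 0.1108 = 3.510 × 10^-3 mol
n(I2) = n(S2O3^2-)/2 = 1.755 × 10^-3 mol
From the 1:3 ratio, n(IO3^-) in the aliquot = 1/3 × 1.755 × 10^-3 = 5.850 × 10^-4 mol
[IO3^-]_dilute = 5.850 × 10^-4 / 0.02498 = 0.02342 mol/L
[IO3^-]_original = 0.02342 × 100.0/9.743 = 0.2404 mol/L

0.2404 mol/L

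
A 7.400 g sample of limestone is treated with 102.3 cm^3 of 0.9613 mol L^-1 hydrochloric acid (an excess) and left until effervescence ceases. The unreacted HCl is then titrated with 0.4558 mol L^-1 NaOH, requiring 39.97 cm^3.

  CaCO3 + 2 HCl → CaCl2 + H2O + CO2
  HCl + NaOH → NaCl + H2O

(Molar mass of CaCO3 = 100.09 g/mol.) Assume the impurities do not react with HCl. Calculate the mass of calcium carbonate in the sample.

4.010 g

n(HCl) added = 0.1023 × 0.9613 = 0.09834 mol
n(NaOH) used in back-titration = 0.03997 × 0.4558 = 0.01822 mol
n(HCl) left over = 0.01822 mol (1:1 ratio)
n(HCl) consumed by analyte = 0.09834 − 0.01822 = 0.08012 mol
From the 1:2 ratio, n(CaCO3) = 1/2 × 0.08012 = 0.04006 mol
mass of CaCO3 = 0.04006 × 100.09 = 4.010 g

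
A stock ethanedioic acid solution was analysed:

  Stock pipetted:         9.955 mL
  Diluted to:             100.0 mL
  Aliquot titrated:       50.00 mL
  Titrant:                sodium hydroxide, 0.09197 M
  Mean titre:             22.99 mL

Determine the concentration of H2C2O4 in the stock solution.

0.2124 M

H2C2O4 + 2 NaOH → Na2C2O4 + 2 H2O
n(NaOH) = 0.02299 × 0.09197 = 2.114 × 10^-3 mol
From the 1:2 ratio, n(H2C2O4) in the aliquot = 1/2 × 2.114 × 10^-3 = 1.057 × 10^-3 mol
[H2C2O4]_dilute = 1.057 × 10^-3 / 0.05000 = 0.02114 mol/L
Dilution factor = 100.0 / 9.955 = 10.05
[H2C2O4]_stock = 0.02114 × 10.05 = 0.2124 mol/L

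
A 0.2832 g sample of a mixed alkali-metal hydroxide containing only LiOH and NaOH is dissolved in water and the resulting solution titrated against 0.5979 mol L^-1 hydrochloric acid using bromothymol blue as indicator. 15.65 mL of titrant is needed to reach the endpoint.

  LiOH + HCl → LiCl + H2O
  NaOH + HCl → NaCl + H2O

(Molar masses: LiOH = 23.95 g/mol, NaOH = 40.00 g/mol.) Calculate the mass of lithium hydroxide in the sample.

0.1359 g

n(HCl) = 0.01565 × 0.5979 = 9.357 × 10^-3 mol
Let x = n(LiOH), y = n(NaOH).
Titrant: 1x + 1y = 9.357 × 10^-3;  mass: 23.95x + 40.00y = 0.2832
Solving, x = 5.675 × 10^-3 mol, y = 3.682 × 10^-3 mol
mass of LiOH = 5.675 × 10^-3 × 23.95 = 0.1359 g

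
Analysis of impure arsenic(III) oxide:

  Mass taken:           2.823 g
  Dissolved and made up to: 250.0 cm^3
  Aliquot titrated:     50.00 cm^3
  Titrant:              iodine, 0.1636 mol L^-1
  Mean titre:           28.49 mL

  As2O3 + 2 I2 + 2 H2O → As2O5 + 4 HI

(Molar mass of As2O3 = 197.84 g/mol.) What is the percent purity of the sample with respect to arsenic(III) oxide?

n(I2) per titration = 0.02849 × 0.1636 = 4.661 × 10^-3 mol
From the 1:2 ratio, n(As2O3) in each aliquot = 1/2 × 4.661 × 10^-3 = 2.330 × 10^-3 mol
n(As2O3) in the whole flask = 2.330 × 10^-3 × 250.0/50.00 = 0.01165 mol
mass of As2O3 = 0.01165 × 197.84 = 2.305 g
% As2O3 = 2.305 / 2.823 × 100 = 81.66 %

81.66 %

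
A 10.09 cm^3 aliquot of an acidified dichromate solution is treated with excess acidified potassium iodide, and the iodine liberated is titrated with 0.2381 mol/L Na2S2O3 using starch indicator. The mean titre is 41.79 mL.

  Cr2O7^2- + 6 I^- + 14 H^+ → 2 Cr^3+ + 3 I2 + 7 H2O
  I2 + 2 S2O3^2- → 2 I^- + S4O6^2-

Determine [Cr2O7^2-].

0.1644 mol/L

n(S2O3^2-) = 0.04179 × 0.2381 = 9.950 × 10^-3 mol
n(I2) = n(S2O3^2-)/2 = 4.975 × 10^-3 mol
From the 1:3 ratio, n(Cr2O7^2-) in the aliquot = 1/3 × 4.975 × 10^-3 = 1.658 × 10^-3 mol
[Cr2O7^2-] = 1.658 × 10^-3 / 0.01009 = 0.1644 mol/L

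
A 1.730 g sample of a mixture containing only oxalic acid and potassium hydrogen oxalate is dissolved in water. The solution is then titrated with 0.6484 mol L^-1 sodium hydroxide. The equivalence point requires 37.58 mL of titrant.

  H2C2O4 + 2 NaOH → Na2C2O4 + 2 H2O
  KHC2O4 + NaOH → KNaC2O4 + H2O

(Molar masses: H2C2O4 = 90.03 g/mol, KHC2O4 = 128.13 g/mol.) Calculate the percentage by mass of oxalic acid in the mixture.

43.58 %

n(NaOH) = 0.03758 × 0.6484 = 0.02437 mol
Let x = n(H2C2O4), y = n(KHC2O4).
Titrant: 2x + 1y = 0.02437;  mass: 90.03x + 128.13y = 1.730
Solving, x = 8.375 × 10^-3 mol, y = 7.617 × 10^-3 mol
mass of H2C2O4 = 8.375 × 10^-3 × 90.03 = 0.7540 g
% H2C2O4 = 0.7540 / 1.730 × 100 = 43.58 %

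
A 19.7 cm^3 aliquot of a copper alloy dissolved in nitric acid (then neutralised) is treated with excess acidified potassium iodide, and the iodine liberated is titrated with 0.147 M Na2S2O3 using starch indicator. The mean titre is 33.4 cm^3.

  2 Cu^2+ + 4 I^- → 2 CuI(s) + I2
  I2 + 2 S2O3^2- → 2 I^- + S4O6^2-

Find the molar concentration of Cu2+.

0.249 M

n(S2O3^2-) = 0.0334 × 0.147 = 4.91 × 10^-3 mol
n(I2) = n(S2O3^2-)/2 = 2.45 × 10^-3 mol
From the 2:1 ratio, n(Cu2+) in the aliquot = 2/1 × 2.45 × 10^-3 = 4.91 × 10^-3 mol
[Cu2+] = 4.91 × 10^-3 / 0.0197 = 0.249 mol/L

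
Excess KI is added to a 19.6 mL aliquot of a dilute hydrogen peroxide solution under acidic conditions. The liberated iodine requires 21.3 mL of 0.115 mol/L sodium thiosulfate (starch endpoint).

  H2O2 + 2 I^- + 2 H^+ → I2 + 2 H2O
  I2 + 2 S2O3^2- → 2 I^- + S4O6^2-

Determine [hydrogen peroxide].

0.0625 mol/L

n(S2O3^2-) = 0.0213 × 0.115 = 2.45 × 10^-3 mol
n(I2) = n(S2O3^2-)/2 = 1.22 × 10^-3 mol
n(H2O2) in the aliquot = 1.22 × 10^-3 mol (1:1 ratio)
[H2O2] = 1.22 × 10^-3 / 0.0196 = 0.0625 mol/L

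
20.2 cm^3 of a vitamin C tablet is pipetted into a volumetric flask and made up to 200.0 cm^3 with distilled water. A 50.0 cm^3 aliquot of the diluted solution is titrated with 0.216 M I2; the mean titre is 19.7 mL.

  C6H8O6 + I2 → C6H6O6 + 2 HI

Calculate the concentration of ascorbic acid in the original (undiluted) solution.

0.843 M

n(I2) = 0.0197 × 0.216 = 4.26 × 10^-3 mol
n(C6H8O6) in the aliquot = 4.26 × 10^-3 mol (1:1 ratio)
[C6H8O6]_dilute = 4.26 × 10^-3 / 0.0500 = 0.0851 mol/L
Dilution factor = 200.0 / 20.2 = 9.901
[C6H8O6]_stock = 0.0851 × 9.901 = 0.843 mol/L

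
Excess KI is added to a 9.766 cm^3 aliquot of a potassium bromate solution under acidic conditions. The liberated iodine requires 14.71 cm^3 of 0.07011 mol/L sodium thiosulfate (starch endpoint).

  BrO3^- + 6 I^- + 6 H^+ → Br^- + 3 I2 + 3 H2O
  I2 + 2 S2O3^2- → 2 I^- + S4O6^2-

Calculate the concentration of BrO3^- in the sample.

n(S2O3^2-) = 0.01471 × 0.07011 = 1.031 × 10^-3 mol
n(I2) = n(S2O3^2-)/2 = 5.157 × 10^-4 mol
From the 1:3 ratio, n(BrO3^-) in the aliquot = 1/3 × 5.157 × 10^-4 = 1.719 × 10^-4 mol
[BrO3^-] = 1.719 × 10^-4 / 0.009766 = 0.01760 mol/L

0.01760 mol/L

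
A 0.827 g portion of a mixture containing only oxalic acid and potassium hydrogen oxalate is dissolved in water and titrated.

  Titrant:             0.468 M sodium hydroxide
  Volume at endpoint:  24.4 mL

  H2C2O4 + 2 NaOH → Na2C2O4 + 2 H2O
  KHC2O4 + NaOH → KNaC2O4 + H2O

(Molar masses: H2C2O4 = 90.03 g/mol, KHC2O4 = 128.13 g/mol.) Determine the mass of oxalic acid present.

n(NaOH) = 0.0244 × 0.468 = 0.0114 mol
Let x = n(H2C2O4), y = n(KHC2O4).
Titrant: 2x + 1y = 0.0114;  mass: 90.03x + 128.13y = 0.827
Solving, x = 3.83 × 10^-3 mol, y = 3.77 × 10^-3 mol
mass of H2C2O4 = 3.83 × 10^-3 × 90.03 = 0.345 g

0.345 g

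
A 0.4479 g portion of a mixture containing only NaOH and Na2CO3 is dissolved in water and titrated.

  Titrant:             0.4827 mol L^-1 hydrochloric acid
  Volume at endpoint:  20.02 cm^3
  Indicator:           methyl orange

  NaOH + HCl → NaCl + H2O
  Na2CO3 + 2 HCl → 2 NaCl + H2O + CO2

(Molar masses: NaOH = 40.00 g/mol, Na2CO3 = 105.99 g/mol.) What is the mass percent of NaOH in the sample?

44.14 %

n(HCl) = 0.02002 × 0.4827 = 9.664 × 10^-3 mol
Let x = n(NaOH), y = n(Na2CO3).
Titrant: 1x + 2y = 9.664 × 10^-3;  mass: 40.00x + 105.99y = 0.4479
Solving, x = 4.942 × 10^-3 mol, y = 2.361 × 10^-3 mol
mass of NaOH = 4.942 × 10^-3 × 40.00 = 0.1977 g
% NaOH = 0.1977 / 0.4479 × 100 = 44.14 %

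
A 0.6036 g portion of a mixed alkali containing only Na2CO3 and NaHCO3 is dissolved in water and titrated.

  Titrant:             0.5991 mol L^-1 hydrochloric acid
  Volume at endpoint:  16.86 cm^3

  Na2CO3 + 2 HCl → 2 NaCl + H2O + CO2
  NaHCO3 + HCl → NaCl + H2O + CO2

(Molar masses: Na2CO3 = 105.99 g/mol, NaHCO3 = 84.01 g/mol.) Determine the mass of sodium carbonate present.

n(HCl) = 0.01686 × 0.5991 = 0.01010 mol
Let x = n(Na2CO3), y = n(NaHCO3).
Titrant: 2x + 1y = 0.01010;  mass: 105.99x + 84.01y = 0.6036
Solving, x = 3.949 × 10^-3 mol, y = 2.202 × 10^-3 mol
mass of Na2CO3 = 3.949 × 10^-3 × 105.99 = 0.4186 g

0.4186 g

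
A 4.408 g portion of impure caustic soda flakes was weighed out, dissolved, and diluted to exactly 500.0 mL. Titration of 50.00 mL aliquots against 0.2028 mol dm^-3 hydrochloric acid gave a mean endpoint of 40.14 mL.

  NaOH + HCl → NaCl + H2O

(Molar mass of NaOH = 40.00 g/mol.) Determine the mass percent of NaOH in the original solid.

73.87 %

n(HCl) per titration = 0.04014 × 0.2028 = 8.140 × 10^-3 mol
n(NaOH) in each aliquot = 8.140 × 10^-3 mol (1:1 ratio)
n(NaOH) in the whole flask = 8.140 × 10^-3 × 500.0/50.00 = 0.08140 mol
mass of NaOH = 0.08140 × 40.00 = 3.256 g
% NaOH = 3.256 / 4.408 × 100 = 73.87 %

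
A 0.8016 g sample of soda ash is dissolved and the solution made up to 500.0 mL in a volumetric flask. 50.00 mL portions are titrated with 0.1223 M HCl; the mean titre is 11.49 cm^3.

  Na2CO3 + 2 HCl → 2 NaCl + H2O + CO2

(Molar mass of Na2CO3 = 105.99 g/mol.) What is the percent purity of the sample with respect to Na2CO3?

92.90 %

n(HCl) per titration = 0.01149 × 0.1223 = 1.405 × 10^-3 mol
From the 1:2 ratio, n(Na2CO3) in each aliquot = 1/2 × 1.405 × 10^-3 = 7.026 × 10^-4 mol
n(Na2CO3) in the whole flask = 7.026 × 10^-4 × 500.0/50.00 = 7.026 × 10^-3 mol
mass of Na2CO3 = 7.026 × 10^-3 × 105.99 = 0.7447 g
% Na2CO3 = 0.7447 / 0.8016 × 100 = 92.90 %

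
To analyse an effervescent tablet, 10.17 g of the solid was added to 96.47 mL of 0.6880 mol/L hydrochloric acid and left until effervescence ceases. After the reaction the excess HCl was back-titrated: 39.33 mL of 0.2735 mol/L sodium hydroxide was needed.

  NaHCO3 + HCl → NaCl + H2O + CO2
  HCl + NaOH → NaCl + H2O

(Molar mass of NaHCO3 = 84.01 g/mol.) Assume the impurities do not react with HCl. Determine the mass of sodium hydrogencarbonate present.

4.672 g

n(HCl) added = 0.09647 × 0.6880 = 0.06637 mol
n(NaOH) used in back-titration = 0.03933 × 0.2735 = 0.01076 mol
n(HCl) left over = 0.01076 mol (1:1 ratio)
n(HCl) consumed by analyte = 0.06637 − 0.01076 = 0.05561 mol
n(NaHCO3) = 0.05561 mol (1:1 ratio)
mass of NaHCO3 = 0.05561 × 84.01 = 4.672 g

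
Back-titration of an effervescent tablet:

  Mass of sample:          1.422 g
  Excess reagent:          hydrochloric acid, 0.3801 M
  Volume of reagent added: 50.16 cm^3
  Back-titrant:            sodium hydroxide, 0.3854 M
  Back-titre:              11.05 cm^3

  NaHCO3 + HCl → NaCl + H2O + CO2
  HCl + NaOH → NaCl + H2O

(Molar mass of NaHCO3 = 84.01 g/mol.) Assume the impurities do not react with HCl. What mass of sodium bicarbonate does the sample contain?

n(HCl) added = 0.05016 × 0.3801 = 0.01907 mol
n(NaOH) used in back-titration = 0.01105 × 0.3854 = 4.259 × 10^-3 mol
n(HCl) left over = 4.259 × 10^-3 mol (1:1 ratio)
n(HCl) consumed by analyte = 0.01907 − 4.259 × 10^-3 = 0.01481 mol
n(NaHCO3) = 0.01481 mol (1:1 ratio)
mass of NaHCO3 = 0.01481 × 84.01 = 1.244 g

1.244 g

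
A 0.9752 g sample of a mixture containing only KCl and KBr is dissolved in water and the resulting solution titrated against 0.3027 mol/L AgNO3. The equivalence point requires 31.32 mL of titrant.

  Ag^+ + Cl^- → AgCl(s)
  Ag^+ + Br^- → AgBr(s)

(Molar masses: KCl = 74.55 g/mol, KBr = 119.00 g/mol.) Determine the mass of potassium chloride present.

n(AgNO3) = 0.03132 × 0.3027 = 9.481 × 10^-3 mol
Let x = n(KCl), y = n(KBr).
Titrant: 1x + 1y = 9.481 × 10^-3;  mass: 74.55x + 119.00y = 0.9752
Solving, x = 3.442 × 10^-3 mol, y = 6.039 × 10^-3 mol
mass of KCl = 3.442 × 10^-3 × 74.55 = 0.2566 g

0.2566 g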